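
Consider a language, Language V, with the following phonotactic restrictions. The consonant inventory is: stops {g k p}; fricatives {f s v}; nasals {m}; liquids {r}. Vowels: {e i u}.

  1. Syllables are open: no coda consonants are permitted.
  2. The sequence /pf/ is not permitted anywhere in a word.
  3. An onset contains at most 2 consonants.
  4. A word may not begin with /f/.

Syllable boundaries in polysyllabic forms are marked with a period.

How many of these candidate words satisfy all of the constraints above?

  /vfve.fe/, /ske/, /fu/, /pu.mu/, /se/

3

/vfve.fe/ — violates constraint 3: syllable 1 onset /vfv/ has 3 consonants (> 2) → ill-formed
/ske/ — σ1 onset /sk/ (2C), coda /∅/ ok → well-formed
/fu/ — violates constraint 4: word begins with /f/ → ill-formed
/pu.mu/ — σ1 onset /p/, coda /∅/ ok; σ2 onset /m/, coda /∅/ ok → well-formed
/se/ — σ1 onset /s/, coda /∅/ ok → well-formed
Well-formed: /ske/, /pu.mu/, /se/ → 3.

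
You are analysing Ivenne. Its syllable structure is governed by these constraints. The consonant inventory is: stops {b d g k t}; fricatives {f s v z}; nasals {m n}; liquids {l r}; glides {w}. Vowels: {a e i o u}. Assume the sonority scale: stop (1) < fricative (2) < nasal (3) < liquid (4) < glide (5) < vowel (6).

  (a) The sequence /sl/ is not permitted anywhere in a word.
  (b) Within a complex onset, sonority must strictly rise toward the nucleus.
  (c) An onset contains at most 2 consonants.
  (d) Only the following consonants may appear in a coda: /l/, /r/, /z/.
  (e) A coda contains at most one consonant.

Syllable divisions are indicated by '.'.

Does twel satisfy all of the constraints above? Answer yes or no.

yes

twel — σ1 onset /tw/ (1→5 rises), coda /l/ ok → well-formed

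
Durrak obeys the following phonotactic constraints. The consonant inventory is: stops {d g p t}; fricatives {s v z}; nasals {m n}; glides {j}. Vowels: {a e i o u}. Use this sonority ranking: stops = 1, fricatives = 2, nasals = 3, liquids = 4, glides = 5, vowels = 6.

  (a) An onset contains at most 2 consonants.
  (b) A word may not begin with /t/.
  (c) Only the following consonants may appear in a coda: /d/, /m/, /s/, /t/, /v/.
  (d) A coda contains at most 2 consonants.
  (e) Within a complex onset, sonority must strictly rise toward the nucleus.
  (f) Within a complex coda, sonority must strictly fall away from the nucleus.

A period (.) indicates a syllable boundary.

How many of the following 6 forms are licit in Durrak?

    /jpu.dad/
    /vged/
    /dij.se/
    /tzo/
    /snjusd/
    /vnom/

1

/jpu.dad/ — violates constraint (e): syllable 1 onset /jp/: /j/ (glide, 5) → /p/ (stop, 1) does not rise → illicit
/vged/ — violates constraint (e): syllable 1 onset /vg/: /v/ (fricative, 2) → /g/ (stop, 1) does not rise → illicit
/dij.se/ — violates constraint (c): syllable 1 coda contains /j/, which is not a licensed coda consonant → illicit
/tzo/ — violates constraint (b): word begins with /t/ → illicit
/snjusd/ — violates constraint (a): syllable 1 onset /snj/ has 3 consonants (> 2) → illicit
/vnom/ — σ1 onset /vn/ (2→3 rises), coda /m/ ok → licit
Licit: /vnom/ → 1.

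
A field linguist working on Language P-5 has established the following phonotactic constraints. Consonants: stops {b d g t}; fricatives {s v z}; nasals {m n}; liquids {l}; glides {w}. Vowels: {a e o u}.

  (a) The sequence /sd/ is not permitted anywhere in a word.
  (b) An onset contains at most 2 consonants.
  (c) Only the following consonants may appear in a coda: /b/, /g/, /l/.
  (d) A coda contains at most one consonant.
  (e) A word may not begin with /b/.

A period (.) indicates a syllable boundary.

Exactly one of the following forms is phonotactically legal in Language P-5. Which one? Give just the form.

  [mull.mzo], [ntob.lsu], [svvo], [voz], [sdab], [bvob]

[ntob.lsu]

[mull.mzo] — violates constraint (d): syllable 1 coda /ll/ has 2 consonants (> 1) → phonotactically illegal
[ntob.lsu] — σ1 onset /nt/ (2C), coda /b/ ok; σ2 onset /ls/ (2C), coda /∅/ ok → phonotactically legal
[svvo] — violates constraint (b): syllable 1 onset /svv/ has 3 consonants (> 2) → phonotactically illegal
[voz] — violates constraint (c): syllable 1 coda contains /z/, which is not a licensed coda consonant → phonotactically illegal
[sdab] — violates constraint (a): contains banned sequence /sd/ → phonotactically illegal
[bvob] — violates constraint (e): word begins with /b/ → phonotactically illegal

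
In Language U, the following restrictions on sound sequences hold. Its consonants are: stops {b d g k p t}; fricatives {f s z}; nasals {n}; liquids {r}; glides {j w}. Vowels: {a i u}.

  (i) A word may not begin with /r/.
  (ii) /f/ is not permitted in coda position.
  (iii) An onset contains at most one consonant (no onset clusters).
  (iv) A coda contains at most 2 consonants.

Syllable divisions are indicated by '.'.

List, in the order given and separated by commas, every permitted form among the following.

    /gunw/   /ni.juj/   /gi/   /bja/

/gunw/, /ni.juj/, /gi/

/gunw/ — σ1 onset /g/, coda /nw/ (2C) ok → permitted
/ni.juj/ — σ1 onset /n/, coda /∅/ ok; σ2 onset /j/, coda /j/ ok → permitted
/gi/ — σ1 onset /g/, coda /∅/ ok → permitted
/bja/ — violates constraint (iii): syllable 1 onset /bj/ has 2 consonants (> 1) → not permitted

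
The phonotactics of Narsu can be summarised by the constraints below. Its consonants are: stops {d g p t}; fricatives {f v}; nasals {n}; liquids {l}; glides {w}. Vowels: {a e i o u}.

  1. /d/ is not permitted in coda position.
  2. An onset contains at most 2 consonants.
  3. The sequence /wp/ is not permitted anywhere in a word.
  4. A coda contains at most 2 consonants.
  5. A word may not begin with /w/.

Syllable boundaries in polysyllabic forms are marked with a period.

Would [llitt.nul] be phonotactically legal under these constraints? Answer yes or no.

yes

[llitt.nul] — σ1 onset /ll/ (2C), coda /tt/ (2C) ok; σ2 onset /n/, coda /l/ ok → phonotactically legal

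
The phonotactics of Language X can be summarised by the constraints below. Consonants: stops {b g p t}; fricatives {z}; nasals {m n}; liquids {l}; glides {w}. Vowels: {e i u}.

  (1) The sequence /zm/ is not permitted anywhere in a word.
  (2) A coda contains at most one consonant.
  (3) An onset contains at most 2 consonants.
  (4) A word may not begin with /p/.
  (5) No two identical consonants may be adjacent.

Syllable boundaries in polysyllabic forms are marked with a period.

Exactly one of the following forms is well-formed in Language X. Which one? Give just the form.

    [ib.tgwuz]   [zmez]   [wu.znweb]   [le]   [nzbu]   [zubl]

[ib.tgwuz] — violates constraint 3: syllable 2 onset /tgw/ has 3 consonants (> 2) → ill-formed
[zmez] — violates constraint 1: contains banned sequence /zm/ → ill-formed
[wu.znweb] — violates constraint 3: syllable 2 onset /znw/ has 3 consonants (> 2) → ill-formed
[le] — σ1 onset /l/, coda /∅/ ok → well-formed
[nzbu] — violates constraint 3: syllable 1 onset /nzb/ has 3 consonants (> 2) → ill-formed
[zubl] — violates constraint 2: syllable 1 coda /bl/ has 2 consonants (> 1) → ill-formed

[le]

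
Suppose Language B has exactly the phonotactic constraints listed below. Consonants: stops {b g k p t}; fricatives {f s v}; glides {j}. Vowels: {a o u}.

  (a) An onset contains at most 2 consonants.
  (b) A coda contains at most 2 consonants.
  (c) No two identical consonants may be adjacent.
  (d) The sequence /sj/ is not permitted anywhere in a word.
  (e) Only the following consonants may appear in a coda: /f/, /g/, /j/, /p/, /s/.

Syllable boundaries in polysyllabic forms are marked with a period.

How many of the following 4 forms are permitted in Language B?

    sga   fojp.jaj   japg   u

sga — σ1 onset /sg/ (2C), coda /∅/ ok → permitted
fojp.jaj — σ1 onset /f/, coda /jp/ (2C) ok; σ2 onset /j/, coda /j/ ok → permitted
japg — σ1 onset /j/, coda /pg/ (2C) ok → permitted
u — σ1 onset /∅/, coda /∅/ ok → permitted
Permitted: sga, fojp.jaj, japg, u → 4.

4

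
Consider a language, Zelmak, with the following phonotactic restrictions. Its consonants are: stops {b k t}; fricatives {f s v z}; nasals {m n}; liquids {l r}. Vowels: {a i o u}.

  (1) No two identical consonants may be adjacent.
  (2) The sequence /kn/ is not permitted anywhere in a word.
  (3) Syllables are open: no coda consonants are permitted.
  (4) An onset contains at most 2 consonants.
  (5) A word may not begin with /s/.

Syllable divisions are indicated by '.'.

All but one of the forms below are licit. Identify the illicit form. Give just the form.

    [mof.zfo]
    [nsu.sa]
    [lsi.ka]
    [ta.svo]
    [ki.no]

[mof.zfo]

[mof.zfo] — violates constraint 3: syllable 1 coda /f/ has 1 consonant (> 0) → illicit
[nsu.sa] — σ1 onset /ns/ (2C), coda /∅/ ok; σ2 onset /s/, coda /∅/ ok → licit
[lsi.ka] — σ1 onset /ls/ (2C), coda /∅/ ok; σ2 onset /k/, coda /∅/ ok → licit
[ta.svo] — σ1 onset /t/, coda /∅/ ok; σ2 onset /sv/ (2C), coda /∅/ ok → licit
[ki.no] — σ1 onset /k/, coda /∅/ ok; σ2 onset /n/, coda /∅/ ok → licit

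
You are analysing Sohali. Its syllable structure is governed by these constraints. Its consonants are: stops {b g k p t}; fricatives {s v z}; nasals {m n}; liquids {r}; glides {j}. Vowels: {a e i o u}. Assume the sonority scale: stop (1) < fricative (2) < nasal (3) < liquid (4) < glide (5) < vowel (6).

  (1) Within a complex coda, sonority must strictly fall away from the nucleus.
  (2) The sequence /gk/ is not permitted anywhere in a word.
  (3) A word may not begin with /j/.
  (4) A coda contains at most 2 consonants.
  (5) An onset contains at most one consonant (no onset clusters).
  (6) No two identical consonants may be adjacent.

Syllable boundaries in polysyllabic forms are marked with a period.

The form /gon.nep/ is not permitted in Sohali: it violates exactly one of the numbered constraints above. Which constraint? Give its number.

/gon.nep/: adjacent identical consonants /nn/.
This is a violation of constraint 6: "No two identical consonants may be adjacent."
The remaining constraints (1, 2, 3, 4, 5) are satisfied.

6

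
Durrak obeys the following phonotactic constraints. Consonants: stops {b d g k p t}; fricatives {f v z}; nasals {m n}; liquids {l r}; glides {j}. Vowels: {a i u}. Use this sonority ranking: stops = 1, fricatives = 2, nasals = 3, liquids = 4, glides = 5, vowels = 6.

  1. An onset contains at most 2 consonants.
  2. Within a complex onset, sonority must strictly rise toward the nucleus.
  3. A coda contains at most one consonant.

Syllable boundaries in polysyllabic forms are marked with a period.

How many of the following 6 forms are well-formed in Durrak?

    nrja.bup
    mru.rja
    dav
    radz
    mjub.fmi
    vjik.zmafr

3

nrja.bup — violates constraint 1: syllable 1 onset /nrj/ has 3 consonants (> 2) → ill-formed
mru.rja — σ1 onset /mr/ (3→4 rises), coda /∅/ ok; σ2 onset /rj/ (4→5 rises), coda /∅/ ok → well-formed
dav — σ1 onset /d/, coda /v/ ok → well-formed
radz — violates constraint 3: syllable 1 coda /dz/ has 2 consonants (> 1) → ill-formed
mjub.fmi — σ1 onset /mj/ (3→5 rises), coda /b/ ok; σ2 onset /fm/ (2→3 rises), coda /∅/ ok → well-formed
vjik.zmafr — violates constraint 3: syllable 2 coda /fr/ has 2 consonants (> 1) → ill-formed
Well-formed: mru.rja, dav, mjub.fmi → 3.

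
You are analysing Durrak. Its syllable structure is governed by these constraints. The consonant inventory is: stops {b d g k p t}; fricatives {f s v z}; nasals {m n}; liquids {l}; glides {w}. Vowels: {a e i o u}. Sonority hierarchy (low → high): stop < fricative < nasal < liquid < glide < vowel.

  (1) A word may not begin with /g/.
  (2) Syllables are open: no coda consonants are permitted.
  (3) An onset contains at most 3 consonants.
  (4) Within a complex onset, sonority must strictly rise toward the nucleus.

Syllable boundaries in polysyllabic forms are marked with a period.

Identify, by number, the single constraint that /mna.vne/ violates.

/mna.vne/: syllable 1 onset /mn/: /m/ (nasal, 3) → /n/ (nasal, 3) does not rise.
This is a violation of constraint 4: "Within a complex onset, sonority must strictly rise toward the nucleus."
The remaining constraints (1, 2, 3) are satisfied.

4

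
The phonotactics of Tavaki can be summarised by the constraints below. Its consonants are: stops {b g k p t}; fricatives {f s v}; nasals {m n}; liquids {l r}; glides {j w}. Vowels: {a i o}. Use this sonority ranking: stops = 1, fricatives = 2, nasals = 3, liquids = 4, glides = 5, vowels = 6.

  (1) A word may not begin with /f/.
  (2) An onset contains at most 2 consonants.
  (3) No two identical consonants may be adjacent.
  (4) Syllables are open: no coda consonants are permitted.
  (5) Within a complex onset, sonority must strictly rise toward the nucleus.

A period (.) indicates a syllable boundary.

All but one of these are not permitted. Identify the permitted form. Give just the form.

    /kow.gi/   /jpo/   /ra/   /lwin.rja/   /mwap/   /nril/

/ra/

/kow.gi/ — violates constraint 4: syllable 1 coda /w/ has 1 consonant (> 0) → not permitted
/jpo/ — violates constraint 5: syllable 1 onset /jp/: /j/ (glide, 5) → /p/ (stop, 1) does not rise → not permitted
/ra/ — σ1 onset /r/, coda /∅/ ok → permitted
/lwin.rja/ — violates constraint 4: syllable 1 coda /n/ has 1 consonant (> 0) → not permitted
/mwap/ — violates constraint 4: syllable 1 coda /p/ has 1 consonant (> 0) → not permitted
/nril/ — violates constraint 4: syllable 1 coda /l/ has 1 consonant (> 0) → not permitted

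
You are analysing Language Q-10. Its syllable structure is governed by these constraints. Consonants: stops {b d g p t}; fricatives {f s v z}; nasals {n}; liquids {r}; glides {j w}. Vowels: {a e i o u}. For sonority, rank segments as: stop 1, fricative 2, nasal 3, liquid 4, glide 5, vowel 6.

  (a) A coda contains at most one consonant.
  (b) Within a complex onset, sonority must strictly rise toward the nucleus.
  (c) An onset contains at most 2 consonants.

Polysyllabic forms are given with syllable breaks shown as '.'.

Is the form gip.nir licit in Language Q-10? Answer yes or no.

yes

gip.nir — σ1 onset /g/, coda /p/ ok; σ2 onset /n/, coda /r/ ok → licit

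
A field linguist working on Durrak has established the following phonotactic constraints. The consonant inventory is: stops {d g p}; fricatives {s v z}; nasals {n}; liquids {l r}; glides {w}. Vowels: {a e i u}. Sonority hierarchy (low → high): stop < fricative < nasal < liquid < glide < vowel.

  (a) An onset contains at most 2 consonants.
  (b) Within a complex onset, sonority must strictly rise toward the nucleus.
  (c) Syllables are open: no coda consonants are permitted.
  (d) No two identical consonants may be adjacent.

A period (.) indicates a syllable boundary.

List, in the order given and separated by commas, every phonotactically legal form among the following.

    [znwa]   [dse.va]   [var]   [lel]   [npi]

[dse.va]

[znwa] — violates constraint (a): syllable 1 onset /znw/ has 3 consonants (> 2) → phonotactically illegal
[dse.va] — σ1 onset /ds/ (1→2 rises), coda /∅/ ok; σ2 onset /v/, coda /∅/ ok → phonotactically legal
[var] — violates constraint (c): syllable 1 coda /r/ has 1 consonant (> 0) → phonotactically illegal
[lel] — violates constraint (c): syllable 1 coda /l/ has 1 consonant (> 0) → phonotactically illegal
[npi] — violates constraint (b): syllable 1 onset /np/: /n/ (nasal, 3) → /p/ (stop, 1) does not rise → phonotactically illegal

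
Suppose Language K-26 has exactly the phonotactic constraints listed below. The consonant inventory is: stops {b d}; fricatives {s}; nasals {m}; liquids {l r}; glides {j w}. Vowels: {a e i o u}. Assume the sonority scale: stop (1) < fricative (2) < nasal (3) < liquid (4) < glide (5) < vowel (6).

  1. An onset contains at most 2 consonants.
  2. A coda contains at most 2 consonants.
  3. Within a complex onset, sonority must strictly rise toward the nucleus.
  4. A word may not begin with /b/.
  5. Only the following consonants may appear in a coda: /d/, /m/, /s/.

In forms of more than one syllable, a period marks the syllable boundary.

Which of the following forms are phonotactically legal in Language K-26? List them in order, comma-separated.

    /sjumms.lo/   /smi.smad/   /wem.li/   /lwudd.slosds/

/smi.smad/, /wem.li/

/sjumms.lo/ — violates constraint 2: syllable 1 coda /mms/ has 3 consonants (> 2) → phonotactically illegal
/smi.smad/ — σ1 onset /sm/ (2→3 rises), coda /∅/ ok; σ2 onset /sm/ (2→3 rises), coda /d/ ok → phonotactically legal
/wem.li/ — σ1 onset /w/, coda /m/ ok; σ2 onset /l/, coda /∅/ ok → phonotactically legal
/lwudd.slosds/ — violates constraint 2: syllable 2 coda /sds/ has 3 consonants (> 2) → phonotactically illegal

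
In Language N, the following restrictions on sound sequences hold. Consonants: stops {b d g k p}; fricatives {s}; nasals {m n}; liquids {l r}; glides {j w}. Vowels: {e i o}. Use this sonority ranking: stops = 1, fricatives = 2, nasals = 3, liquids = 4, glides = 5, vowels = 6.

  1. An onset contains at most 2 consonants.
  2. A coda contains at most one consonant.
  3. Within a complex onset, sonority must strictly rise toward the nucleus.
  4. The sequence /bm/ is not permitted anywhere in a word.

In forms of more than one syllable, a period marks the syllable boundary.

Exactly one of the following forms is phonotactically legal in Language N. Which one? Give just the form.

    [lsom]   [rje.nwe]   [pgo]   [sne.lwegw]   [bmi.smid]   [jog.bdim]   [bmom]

[rje.nwe]

[lsom] — violates constraint 3: syllable 1 onset /ls/: /l/ (liquid, 4) → /s/ (fricative, 2) does not rise → phonotactically illegal
[rje.nwe] — σ1 onset /rj/ (4→5 rises), coda /∅/ ok; σ2 onset /nw/ (3→5 rises), coda /∅/ ok → phonotactically legal
[pgo] — violates constraint 3: syllable 1 onset /pg/: /p/ (stop, 1) → /g/ (stop, 1) does not rise → phonotactically illegal
[sne.lwegw] — violates constraint 2: syllable 2 coda /gw/ has 2 consonants (> 1) → phonotactically illegal
[bmi.smid] — violates constraint 4: contains banned sequence /bm/ → phonotactically illegal
[jog.bdim] — violates constraint 3: syllable 2 onset /bd/: /b/ (stop, 1) → /d/ (stop, 1) does not rise → phonotactically illegal
[bmom] — violates constraint 4: contains banned sequence /bm/ → phonotactically illegal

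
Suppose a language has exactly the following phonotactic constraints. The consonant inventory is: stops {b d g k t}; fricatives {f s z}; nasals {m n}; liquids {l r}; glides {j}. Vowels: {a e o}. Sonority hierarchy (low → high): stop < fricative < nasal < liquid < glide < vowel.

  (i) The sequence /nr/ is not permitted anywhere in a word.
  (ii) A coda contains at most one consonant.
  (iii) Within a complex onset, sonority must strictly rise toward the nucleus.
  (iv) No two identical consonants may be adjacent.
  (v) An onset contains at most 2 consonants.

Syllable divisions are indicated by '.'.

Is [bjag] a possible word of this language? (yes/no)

yes

[bjag] — σ1 onset /bj/ (1→5 rises), coda /g/ ok → licit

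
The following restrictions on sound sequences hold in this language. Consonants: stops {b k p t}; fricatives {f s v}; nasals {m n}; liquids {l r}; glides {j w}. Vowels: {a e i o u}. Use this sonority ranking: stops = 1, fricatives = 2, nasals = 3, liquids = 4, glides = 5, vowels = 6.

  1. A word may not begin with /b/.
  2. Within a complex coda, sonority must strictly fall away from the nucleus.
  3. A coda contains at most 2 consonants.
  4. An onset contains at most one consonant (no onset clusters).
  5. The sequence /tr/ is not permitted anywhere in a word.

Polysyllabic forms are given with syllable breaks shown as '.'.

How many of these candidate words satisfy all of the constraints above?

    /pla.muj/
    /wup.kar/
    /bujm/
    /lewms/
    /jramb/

/pla.muj/ — violates constraint 4: syllable 1 onset /pl/ has 2 consonants (> 1) → illicit
/wup.kar/ — σ1 onset /w/, coda /p/ ok; σ2 onset /k/, coda /r/ ok → licit
/bujm/ — violates constraint 1: word begins with /b/ → illicit
/lewms/ — violates constraint 3: syllable 1 coda /wms/ has 3 consonants (> 2) → illicit
/jramb/ — violates constraint 4: syllable 1 onset /jr/ has 2 consonants (> 1) → illicit
Licit: /wup.kar/ → 1.

1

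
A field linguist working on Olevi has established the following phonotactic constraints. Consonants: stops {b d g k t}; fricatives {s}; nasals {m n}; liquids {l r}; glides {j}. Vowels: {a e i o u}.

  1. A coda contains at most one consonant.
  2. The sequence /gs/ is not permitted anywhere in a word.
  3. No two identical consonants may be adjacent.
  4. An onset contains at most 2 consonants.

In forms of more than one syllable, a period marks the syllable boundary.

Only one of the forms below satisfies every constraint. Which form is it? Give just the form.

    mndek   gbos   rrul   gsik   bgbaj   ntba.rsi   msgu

gbos

mndek — violates constraint 4: syllable 1 onset /mnd/ has 3 consonants (> 2) → phonotactically illegal
gbos — σ1 onset /gb/ (2C), coda /s/ ok → phonotactically legal
rrul — violates constraint 3: adjacent identical consonants /rr/ → phonotactically illegal
gsik — violates constraint 2: contains banned sequence /gs/ → phonotactically illegal
bgbaj — violates constraint 4: syllable 1 onset /bgb/ has 3 consonants (> 2) → phonotactically illegal
ntba.rsi — violates constraint 4: syllable 1 onset /ntb/ has 3 consonants (> 2) → phonotactically illegal
msgu — violates constraint 4: syllable 1 onset /msg/ has 3 consonants (> 2) → phonotactically illegal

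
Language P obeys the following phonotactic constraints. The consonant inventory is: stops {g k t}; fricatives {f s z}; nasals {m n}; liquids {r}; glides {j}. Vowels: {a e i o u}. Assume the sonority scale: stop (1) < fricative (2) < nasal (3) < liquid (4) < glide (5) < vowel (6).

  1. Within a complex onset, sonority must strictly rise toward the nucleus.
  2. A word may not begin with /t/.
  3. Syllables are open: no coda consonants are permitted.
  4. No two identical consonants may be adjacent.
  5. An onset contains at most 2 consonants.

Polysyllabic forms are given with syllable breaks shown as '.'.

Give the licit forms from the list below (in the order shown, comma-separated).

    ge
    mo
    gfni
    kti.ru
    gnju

ge, mo

ge — σ1 onset /g/, coda /∅/ ok → licit
mo — σ1 onset /m/, coda /∅/ ok → licit
gfni — violates constraint 5: syllable 1 onset /gfn/ has 3 consonants (> 2) → illicit
kti.ru — violates constraint 1: syllable 1 onset /kt/: /k/ (stop, 1) → /t/ (stop, 1) does not rise → illicit
gnju — violates constraint 5: syllable 1 onset /gnj/ has 3 consonants (> 2) → illicit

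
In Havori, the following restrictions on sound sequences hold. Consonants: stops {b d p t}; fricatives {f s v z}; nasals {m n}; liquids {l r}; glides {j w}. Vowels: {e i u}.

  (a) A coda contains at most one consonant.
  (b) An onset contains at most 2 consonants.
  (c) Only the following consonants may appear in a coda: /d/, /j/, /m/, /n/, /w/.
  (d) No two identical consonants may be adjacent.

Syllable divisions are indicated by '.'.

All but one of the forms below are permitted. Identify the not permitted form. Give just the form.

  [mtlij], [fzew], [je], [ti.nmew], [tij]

[mtlij] — violates constraint (b): syllable 1 onset /mtl/ has 3 consonants (> 2) → not permitted
[fzew] — σ1 onset /fz/ (2C), coda /w/ ok → permitted
[je] — σ1 onset /j/, coda /∅/ ok → permitted
[ti.nmew] — σ1 onset /t/, coda /∅/ ok; σ2 onset /nm/ (2C), coda /w/ ok → permitted
[tij] — σ1 onset /t/, coda /j/ ok → permitted

[mtlij]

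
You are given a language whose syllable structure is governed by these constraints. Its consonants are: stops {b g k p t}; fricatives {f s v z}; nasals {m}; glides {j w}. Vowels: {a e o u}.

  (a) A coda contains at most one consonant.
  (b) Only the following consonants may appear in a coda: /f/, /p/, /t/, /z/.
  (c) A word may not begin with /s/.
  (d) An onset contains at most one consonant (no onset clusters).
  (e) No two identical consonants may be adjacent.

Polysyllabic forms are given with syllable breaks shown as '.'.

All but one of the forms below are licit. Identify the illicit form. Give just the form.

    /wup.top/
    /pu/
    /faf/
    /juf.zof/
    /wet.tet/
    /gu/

/wup.top/ — σ1 onset /w/, coda /p/ ok; σ2 onset /t/, coda /p/ ok → licit
/pu/ — σ1 onset /p/, coda /∅/ ok → licit
/faf/ — σ1 onset /f/, coda /f/ ok → licit
/juf.zof/ — σ1 onset /j/, coda /f/ ok; σ2 onset /z/, coda /f/ ok → licit
/wet.tet/ — violates constraint (e): adjacent identical consonants /tt/ → illicit
/gu/ — σ1 onset /g/, coda /∅/ ok → licit

/wet.tet/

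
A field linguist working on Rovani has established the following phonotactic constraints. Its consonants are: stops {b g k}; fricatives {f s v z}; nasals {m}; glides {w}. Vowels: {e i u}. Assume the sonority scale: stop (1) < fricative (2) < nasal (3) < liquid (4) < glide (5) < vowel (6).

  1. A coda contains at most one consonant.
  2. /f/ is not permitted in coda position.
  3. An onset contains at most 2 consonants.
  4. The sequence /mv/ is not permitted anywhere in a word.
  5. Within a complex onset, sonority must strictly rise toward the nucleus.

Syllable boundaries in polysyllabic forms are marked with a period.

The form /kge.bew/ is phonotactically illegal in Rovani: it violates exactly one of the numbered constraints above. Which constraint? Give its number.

/kge.bew/: syllable 1 onset /kg/: /k/ (stop, 1) → /g/ (stop, 1) does not rise.
This is a violation of constraint 5: "Within a complex onset, sonority must strictly rise toward the nucleus."
The remaining constraints (1, 2, 3, 4) are satisfied.

5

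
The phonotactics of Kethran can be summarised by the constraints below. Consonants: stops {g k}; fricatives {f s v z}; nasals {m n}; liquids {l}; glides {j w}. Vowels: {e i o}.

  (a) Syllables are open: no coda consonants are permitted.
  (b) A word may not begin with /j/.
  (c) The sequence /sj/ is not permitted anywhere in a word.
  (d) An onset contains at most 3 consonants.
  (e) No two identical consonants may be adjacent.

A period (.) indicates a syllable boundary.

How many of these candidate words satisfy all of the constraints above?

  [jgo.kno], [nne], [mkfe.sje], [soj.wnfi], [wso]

1

[jgo.kno] — violates constraint (b): word begins with /j/ → illicit
[nne] — violates constraint (e): adjacent identical consonants /nn/ → illicit
[mkfe.sje] — violates constraint (c): contains banned sequence /sj/ → illicit
[soj.wnfi] — violates constraint (a): syllable 1 coda /j/ has 1 consonant (> 0) → illicit
[wso] — σ1 onset /ws/ (2C), coda /∅/ ok → licit
Licit: [wso] → 1.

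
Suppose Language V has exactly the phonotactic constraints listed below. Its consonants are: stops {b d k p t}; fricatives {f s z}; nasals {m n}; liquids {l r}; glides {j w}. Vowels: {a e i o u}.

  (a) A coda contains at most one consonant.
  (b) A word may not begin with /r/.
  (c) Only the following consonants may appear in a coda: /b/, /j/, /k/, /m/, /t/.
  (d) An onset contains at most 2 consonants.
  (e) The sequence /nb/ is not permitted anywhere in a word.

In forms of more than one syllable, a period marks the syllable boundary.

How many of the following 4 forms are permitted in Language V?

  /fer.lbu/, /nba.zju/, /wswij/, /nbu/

0

/fer.lbu/ — violates constraint (c): syllable 1 coda contains /r/, which is not a licensed coda consonant → not permitted
/nba.zju/ — violates constraint (e): contains banned sequence /nb/ → not permitted
/wswij/ — violates constraint (d): syllable 1 onset /wsw/ has 3 consonants (> 2) → not permitted
/nbu/ — violates constraint (e): contains banned sequence /nb/ → not permitted
No form is permitted → 0.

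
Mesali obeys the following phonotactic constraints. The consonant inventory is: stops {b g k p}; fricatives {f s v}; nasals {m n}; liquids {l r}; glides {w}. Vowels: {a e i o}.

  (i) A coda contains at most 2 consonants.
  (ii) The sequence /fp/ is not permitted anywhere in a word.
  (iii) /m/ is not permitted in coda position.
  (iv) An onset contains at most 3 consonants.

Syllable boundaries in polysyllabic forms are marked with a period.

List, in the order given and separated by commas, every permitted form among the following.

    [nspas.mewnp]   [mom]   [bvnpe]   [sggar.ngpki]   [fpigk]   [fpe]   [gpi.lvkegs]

[gpi.lvkegs]

[nspas.mewnp] — violates constraint (i): syllable 2 coda /wnp/ has 3 consonants (> 2) → not permitted
[mom] — violates constraint (iii): syllable 1 coda contains /m/ → not permitted
[bvnpe] — violates constraint (iv): syllable 1 onset /bvnp/ has 4 consonants (> 3) → not permitted
[sggar.ngpki] — violates constraint (iv): syllable 2 onset /ngpk/ has 4 consonants (> 3) → not permitted
[fpigk] — violates constraint (ii): contains banned sequence /fp/ → not permitted
[fpe] — violates constraint (ii): contains banned sequence /fp/ → not permitted
[gpi.lvkegs] — σ1 onset /gp/ (2C), coda /∅/ ok; σ2 onset /lvk/ (3C), coda /gs/ (2C) ok → permitted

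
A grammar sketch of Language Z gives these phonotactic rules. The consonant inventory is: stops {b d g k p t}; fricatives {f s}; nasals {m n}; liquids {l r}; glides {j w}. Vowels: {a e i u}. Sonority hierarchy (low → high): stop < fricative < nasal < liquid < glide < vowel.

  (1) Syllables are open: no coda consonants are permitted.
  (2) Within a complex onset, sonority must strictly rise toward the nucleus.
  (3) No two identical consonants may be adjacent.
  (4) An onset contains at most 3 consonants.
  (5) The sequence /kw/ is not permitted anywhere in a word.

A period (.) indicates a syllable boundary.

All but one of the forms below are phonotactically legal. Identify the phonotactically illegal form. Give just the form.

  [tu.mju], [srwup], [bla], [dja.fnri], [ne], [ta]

[tu.mju] — σ1 onset /t/, coda /∅/ ok; σ2 onset /mj/ (3→5 rises), coda /∅/ ok → phonotactically legal
[srwup] — violates constraint 1: syllable 1 coda /p/ has 1 consonant (> 0) → phonotactically illegal
[bla] — σ1 onset /bl/ (1→4 rises), coda /∅/ ok → phonotactically legal
[dja.fnri] — σ1 onset /dj/ (1→5 rises), coda /∅/ ok; σ2 onset /fnr/ (2→3→4 rises), coda /∅/ ok → phonotactically legal
[ne] — σ1 onset /n/, coda /∅/ ok → phonotactically legal
[ta] — σ1 onset /t/, coda /∅/ ok → phonotactically legal

[srwup]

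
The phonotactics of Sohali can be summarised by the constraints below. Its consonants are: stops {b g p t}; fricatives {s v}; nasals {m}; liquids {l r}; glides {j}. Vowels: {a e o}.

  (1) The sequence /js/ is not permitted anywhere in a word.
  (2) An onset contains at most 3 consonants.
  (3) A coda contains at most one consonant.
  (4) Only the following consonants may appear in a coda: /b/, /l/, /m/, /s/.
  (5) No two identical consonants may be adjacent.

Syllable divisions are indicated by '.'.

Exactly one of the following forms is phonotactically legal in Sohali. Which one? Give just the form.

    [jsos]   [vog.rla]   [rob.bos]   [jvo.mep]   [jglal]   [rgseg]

[jsos] — violates constraint 1: contains banned sequence /js/ → phonotactically illegal
[vog.rla] — violates constraint 4: syllable 1 coda contains /g/, which is not a licensed coda consonant → phonotactically illegal
[rob.bos] — violates constraint 5: adjacent identical consonants /bb/ → phonotactically illegal
[jvo.mep] — violates constraint 4: syllable 2 coda contains /p/, which is not a licensed coda consonant → phonotactically illegal
[jglal] — σ1 onset /jgl/ (3C), coda /l/ ok → phonotactically legal
[rgseg] — violates constraint 4: syllable 1 coda contains /g/, which is not a licensed coda consonant → phonotactically illegal

[jglal]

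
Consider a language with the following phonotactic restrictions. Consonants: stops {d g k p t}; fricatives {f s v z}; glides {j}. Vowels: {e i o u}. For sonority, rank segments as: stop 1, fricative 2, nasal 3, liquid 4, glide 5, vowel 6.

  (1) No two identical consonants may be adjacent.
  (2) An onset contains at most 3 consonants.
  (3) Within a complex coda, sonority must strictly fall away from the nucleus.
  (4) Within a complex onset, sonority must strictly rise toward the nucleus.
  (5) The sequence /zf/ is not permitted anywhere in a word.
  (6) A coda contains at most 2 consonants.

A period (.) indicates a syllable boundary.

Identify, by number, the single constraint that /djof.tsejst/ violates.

/djof.tsejst/: syllable 2 coda /jst/ has 3 consonants (> 2).
This is a violation of constraint 6: "A coda contains at most 2 consonants."
The remaining constraints (1, 2, 3, 4, 5) are satisfied.

6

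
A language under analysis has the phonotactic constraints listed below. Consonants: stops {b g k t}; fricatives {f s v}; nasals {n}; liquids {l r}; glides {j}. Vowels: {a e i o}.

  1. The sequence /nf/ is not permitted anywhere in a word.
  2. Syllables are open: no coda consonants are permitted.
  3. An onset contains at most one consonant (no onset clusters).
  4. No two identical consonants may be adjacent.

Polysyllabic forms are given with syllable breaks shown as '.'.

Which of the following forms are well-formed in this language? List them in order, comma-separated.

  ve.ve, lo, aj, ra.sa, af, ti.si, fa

ve.ve, lo, ra.sa, ti.si, fa

ve.ve — σ1 onset /v/, coda /∅/ ok; σ2 onset /v/, coda /∅/ ok → well-formed
lo — σ1 onset /l/, coda /∅/ ok → well-formed
aj — violates constraint 2: syllable 1 coda /j/ has 1 consonant (> 0) → ill-formed
ra.sa — σ1 onset /r/, coda /∅/ ok; σ2 onset /s/, coda /∅/ ok → well-formed
af — violates constraint 2: syllable 1 coda /f/ has 1 consonant (> 0) → ill-formed
ti.si — σ1 onset /t/, coda /∅/ ok; σ2 onset /s/, coda /∅/ ok → well-formed
fa — σ1 onset /f/, coda /∅/ ok → well-formed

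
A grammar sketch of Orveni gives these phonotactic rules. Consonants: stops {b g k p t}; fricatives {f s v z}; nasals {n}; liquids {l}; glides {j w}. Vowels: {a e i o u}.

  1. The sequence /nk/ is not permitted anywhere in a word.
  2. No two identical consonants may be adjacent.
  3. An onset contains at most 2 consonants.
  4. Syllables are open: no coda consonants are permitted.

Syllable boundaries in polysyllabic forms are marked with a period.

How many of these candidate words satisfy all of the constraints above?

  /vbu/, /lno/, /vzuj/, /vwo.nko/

/vbu/ — σ1 onset /vb/ (2C), coda /∅/ ok → phonotactically legal
/lno/ — σ1 onset /ln/ (2C), coda /∅/ ok → phonotactically legal
/vzuj/ — violates constraint 4: syllable 1 coda /j/ has 1 consonant (> 0) → phonotactically illegal
/vwo.nko/ — violates constraint 1: contains banned sequence /nk/ → phonotactically illegal
Phonotactically legal: /vbu/, /lno/ → 2.

2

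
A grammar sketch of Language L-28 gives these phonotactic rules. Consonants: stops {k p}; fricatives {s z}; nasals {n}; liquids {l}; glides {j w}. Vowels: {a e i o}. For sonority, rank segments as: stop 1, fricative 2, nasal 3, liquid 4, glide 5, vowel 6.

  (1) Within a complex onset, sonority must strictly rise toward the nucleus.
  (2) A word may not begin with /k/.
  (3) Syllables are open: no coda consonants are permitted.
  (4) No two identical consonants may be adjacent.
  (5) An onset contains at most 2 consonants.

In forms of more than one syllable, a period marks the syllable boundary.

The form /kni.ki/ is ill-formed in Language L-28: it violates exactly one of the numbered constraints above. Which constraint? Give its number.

/kni.ki/: word begins with /k/.
This is a violation of constraint 2: "A word may not begin with /k/."
The remaining constraints (1, 3, 4, 5) are satisfied.

2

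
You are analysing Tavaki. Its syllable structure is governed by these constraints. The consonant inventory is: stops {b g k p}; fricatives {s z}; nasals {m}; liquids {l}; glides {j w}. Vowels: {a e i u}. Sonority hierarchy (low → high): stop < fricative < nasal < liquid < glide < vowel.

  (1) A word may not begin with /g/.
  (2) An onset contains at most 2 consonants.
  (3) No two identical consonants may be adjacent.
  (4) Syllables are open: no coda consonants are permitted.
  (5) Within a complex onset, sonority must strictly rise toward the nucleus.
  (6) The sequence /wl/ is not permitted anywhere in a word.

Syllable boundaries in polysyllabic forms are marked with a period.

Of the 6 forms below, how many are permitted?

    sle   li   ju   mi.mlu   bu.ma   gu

sle — σ1 onset /sl/ (2→4 rises), coda /∅/ ok → permitted
li — σ1 onset /l/, coda /∅/ ok → permitted
ju — σ1 onset /j/, coda /∅/ ok → permitted
mi.mlu — σ1 onset /m/, coda /∅/ ok; σ2 onset /ml/ (3→4 rises), coda /∅/ ok → permitted
bu.ma — σ1 onset /b/, coda /∅/ ok; σ2 onset /m/, coda /∅/ ok → permitted
gu — violates constraint 1: word begins with /g/ → not permitted
Permitted: sle, li, ju, mi.mlu, bu.ma → 5.

5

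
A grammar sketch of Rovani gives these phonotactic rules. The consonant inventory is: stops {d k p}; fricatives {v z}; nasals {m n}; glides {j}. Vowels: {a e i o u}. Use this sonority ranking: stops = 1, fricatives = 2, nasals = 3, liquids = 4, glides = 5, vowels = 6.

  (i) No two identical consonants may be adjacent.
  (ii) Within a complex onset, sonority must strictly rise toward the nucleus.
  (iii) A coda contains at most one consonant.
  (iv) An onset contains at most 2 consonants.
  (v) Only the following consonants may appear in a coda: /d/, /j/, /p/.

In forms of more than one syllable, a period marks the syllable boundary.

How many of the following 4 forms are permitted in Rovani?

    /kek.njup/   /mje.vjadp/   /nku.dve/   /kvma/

/kek.njup/ — violates constraint (v): syllable 1 coda contains /k/, which is not a licensed coda consonant → not permitted
/mje.vjadp/ — violates constraint (iii): syllable 2 coda /dp/ has 2 consonants (> 1) → not permitted
/nku.dve/ — violates constraint (ii): syllable 1 onset /nk/: /n/ (nasal, 3) → /k/ (stop, 1) does not rise → not permitted
/kvma/ — violates constraint (iv): syllable 1 onset /kvm/ has 3 consonants (> 2) → not permitted
No form is permitted → 0.

0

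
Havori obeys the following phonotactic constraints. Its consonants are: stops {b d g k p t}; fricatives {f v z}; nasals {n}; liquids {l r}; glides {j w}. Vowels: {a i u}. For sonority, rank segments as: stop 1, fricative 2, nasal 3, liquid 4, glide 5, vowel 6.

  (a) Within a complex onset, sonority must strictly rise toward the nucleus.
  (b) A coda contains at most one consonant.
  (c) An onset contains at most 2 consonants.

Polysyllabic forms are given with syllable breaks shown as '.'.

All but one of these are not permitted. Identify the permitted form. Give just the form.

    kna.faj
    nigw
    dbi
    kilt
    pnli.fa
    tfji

kna.faj

kna.faj — σ1 onset /kn/ (1→3 rises), coda /∅/ ok; σ2 onset /f/, coda /j/ ok → permitted
nigw — violates constraint (b): syllable 1 coda /gw/ has 2 consonants (> 1) → not permitted
dbi — violates constraint (a): syllable 1 onset /db/: /d/ (stop, 1) → /b/ (stop, 1) does not rise → not permitted
kilt — violates constraint (b): syllable 1 coda /lt/ has 2 consonants (> 1) → not permitted
pnli.fa — violates constraint (c): syllable 1 onset /pnl/ has 3 consonants (> 2) → not permitted
tfji — violates constraint (c): syllable 1 onset /tfj/ has 3 consonants (> 2) → not permitted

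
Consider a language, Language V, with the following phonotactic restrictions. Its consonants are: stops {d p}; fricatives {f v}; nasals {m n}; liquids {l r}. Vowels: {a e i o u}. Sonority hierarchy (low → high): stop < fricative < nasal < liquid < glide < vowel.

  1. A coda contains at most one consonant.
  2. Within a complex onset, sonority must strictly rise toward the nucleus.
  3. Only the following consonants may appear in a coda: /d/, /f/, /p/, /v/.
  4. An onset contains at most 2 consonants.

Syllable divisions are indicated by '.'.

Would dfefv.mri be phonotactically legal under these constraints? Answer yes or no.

no

dfefv.mri — violates constraint 1: syllable 1 coda /fv/ has 2 consonants (> 1) → phonotactically illegal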